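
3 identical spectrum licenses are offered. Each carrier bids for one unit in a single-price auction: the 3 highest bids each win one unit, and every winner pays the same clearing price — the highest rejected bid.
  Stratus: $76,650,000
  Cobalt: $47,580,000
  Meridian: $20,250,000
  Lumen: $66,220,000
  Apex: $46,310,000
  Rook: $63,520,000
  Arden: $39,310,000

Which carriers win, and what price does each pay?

Bids ranked high→low: 76,650,000 (Stratus), 66,220,000 (Lumen), 63,520,000 (Rook), 47,580,000 (Cobalt), 46,310,000 (Apex), …
The 3 highest are Stratus, Lumen, Rook.
First losing bid is Cobalt's $47,580,000, which sets the uniform price.

Stratus, Lumen, Rook; each pays $47,580,000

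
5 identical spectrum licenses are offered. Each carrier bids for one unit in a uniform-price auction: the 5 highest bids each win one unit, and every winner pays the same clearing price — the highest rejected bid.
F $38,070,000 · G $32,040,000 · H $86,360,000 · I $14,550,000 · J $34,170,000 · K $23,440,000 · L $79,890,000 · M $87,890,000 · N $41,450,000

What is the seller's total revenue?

Total revenue: $170,850,000

Bids ranked high→low: 87,890,000 (M), 86,360,000 (H), 79,890,000 (L), 41,450,000 (N), 38,070,000 (F), 34,170,000 (J), 32,040,000 (G), …
The 5 highest are M, H, L, N, F.
First losing bid is J's $34,170,000, which sets the uniform price.
Total revenue = 5 × $34,170,000 = $170,850,000.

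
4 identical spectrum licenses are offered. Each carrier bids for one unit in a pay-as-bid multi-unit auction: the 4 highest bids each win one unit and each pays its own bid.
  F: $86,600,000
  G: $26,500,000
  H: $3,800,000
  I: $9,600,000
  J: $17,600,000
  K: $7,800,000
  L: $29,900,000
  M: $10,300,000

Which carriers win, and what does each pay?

Ordering the bids: 86,600,000 (F), 29,900,000 (L), 26,500,000 (G), 17,600,000 (J), 10,300,000 (M), 9,600,000 (I), …
The 4 highest are F, L, G, J.
Each winner pays its own bid: F $86,600,000, L $29,900,000, G $26,500,000, J $17,600,000.

F $86,600,000, L $29,900,000, G $26,500,000, J $17,600,000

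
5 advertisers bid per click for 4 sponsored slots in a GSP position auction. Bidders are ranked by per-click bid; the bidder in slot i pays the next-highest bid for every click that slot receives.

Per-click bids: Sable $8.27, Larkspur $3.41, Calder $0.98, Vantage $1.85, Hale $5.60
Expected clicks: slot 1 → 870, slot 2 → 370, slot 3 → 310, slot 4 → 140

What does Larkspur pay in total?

Sorting advertisers: $8.27 (Sable) > $5.60 (Hale) > $3.41 (Larkspur) > $1.85 (Vantage) > $0.98 (Calder)
Larkspur holds slot 3 → pays next bid $1.85 × 310 clicks = $573.50.

Larkspur pays $573.50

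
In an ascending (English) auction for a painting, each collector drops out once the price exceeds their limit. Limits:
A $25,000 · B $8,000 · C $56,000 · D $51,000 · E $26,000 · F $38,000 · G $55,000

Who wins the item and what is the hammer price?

Open ascending-bid auction: the price rises until one bidder remains; the winner pays the price at which the last rival dropped out.
Limits ranked: 56,000 (C) > 55,000 (G) > 51,000 (D) > 38,000 (F) > 26,000 (E) > 25,000 (A) > …
G is the last rival to drop out, at $55,000; C remains and wins at that price.

C wins at $55,000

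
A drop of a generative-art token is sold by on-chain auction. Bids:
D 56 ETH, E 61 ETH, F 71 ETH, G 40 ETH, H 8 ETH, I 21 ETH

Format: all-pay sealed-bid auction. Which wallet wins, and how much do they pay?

Bids in order: 71 (F) > 61 (E) > 56 (D) > 40 (G) > 21 (I) > 8 (H)
F wins with the top bid; all bids are sunk regardless.

F pays 71 ETH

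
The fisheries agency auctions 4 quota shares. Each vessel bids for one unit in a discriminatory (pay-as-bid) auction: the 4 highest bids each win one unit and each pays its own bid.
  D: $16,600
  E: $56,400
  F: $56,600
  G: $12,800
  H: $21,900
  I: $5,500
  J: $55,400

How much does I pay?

Sorting: 56,600 (F), 56,400 (E), 55,400 (J), 21,900 (H), 16,600 (D), 12,800 (G), …
Top 4: F, E, J, H.
I does not win → $0.

I pays $0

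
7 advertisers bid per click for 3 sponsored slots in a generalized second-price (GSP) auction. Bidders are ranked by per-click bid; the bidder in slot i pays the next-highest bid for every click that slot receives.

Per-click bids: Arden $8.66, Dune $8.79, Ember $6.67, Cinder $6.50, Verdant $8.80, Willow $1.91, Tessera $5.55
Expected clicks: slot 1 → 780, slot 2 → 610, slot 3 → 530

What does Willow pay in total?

Sorting advertisers: $8.80 (Verdant) > $8.79 (Dune) > $8.66 (Arden) > $6.67 (Ember) > …
Willow ranks below slot 3 → no slot, pays nothing.

Willow pays $0.00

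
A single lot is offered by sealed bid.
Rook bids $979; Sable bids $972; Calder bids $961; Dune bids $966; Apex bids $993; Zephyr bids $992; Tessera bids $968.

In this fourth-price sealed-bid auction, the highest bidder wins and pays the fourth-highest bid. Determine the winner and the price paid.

Apex pays $972

Sorting bids: 993 (Apex) > 992 (Zephyr) > 979 (Rook) > 972 (Sable) > 968 (Tessera) > 966 (Dune) > …
Apex wins; payment is bid #4 in the ranking = $972.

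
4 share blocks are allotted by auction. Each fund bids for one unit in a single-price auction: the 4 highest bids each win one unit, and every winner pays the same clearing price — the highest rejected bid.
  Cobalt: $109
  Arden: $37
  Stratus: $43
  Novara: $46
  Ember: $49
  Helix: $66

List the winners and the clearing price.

Cobalt, Helix, Ember, Novara; each pays $43

Ordering the bids: 109 (Cobalt), 66 (Helix), 49 (Ember), 46 (Novara), 43 (Stratus), 37 (Arden)
Top 4: Cobalt, Helix, Ember, Novara.
Clearing price = highest rejected bid = $43.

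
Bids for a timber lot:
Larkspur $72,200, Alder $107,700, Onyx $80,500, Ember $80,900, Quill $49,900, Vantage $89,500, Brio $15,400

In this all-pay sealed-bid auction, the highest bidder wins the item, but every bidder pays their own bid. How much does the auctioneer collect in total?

Total revenue: $496,100

Bids in order: 107,700 (Alder) > 89,500 (Vantage) > 80,900 (Ember) > 80,500 (Onyx) > 72,200 (Larkspur) > 49,900 (Quill) > …
Every bidder forfeits their bid regardless of winning.
Revenue = 72,200 + 107,700 + 80,500 + 80,900 + 49,900 + 89,500 + 15,400 = $496,100.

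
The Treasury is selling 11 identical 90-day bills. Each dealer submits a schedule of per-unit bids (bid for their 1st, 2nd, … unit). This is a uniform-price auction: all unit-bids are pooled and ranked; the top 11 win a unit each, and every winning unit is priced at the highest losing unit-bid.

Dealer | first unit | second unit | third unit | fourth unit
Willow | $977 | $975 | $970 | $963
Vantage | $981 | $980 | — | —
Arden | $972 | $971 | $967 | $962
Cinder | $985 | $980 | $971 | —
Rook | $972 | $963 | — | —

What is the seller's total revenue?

Total revenue: $10,637

All unit-bids, highest first — top 11: 985 (Cinder-1), 981 (Vantage-1), 980 (Vantage-2), 980 (Cinder-2), 977 (Willow-1), 975 (Willow-2), 972 (Arden-1), 972 (Rook-1), 971 (Arden-2), 971 (Cinder-3), 970 (Willow-3)
First bid not allocated: $967.
Allocation: Arden 2, Cinder 3, Rook 1, Vantage 2, Willow 3. Every unit priced at $967.
Revenue = 11 × 967 = $10,637.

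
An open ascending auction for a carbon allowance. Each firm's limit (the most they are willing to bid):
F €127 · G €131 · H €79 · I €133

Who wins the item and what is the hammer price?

I wins at €131

Sorting limits: 133 (I) > 131 (G) > 127 (F) > 79 (H)
Once the price passes €131, only I is left; the hammer falls at G's limit of €131.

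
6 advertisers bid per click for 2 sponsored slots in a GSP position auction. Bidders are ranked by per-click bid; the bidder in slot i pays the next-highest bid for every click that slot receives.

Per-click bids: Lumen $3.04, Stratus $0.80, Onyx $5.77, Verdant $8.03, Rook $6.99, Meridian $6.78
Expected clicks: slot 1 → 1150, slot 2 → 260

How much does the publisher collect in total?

Total revenue: $9801.30

Ranked by bid: $8.03 (Verdant) > $6.99 (Rook) > $6.78 (Meridian) > …
Slot 1: Verdant pays $6.99 × 1150 = $8038.50
Slot 2: Rook pays $6.78 × 260 = $1762.80
Total = $9801.30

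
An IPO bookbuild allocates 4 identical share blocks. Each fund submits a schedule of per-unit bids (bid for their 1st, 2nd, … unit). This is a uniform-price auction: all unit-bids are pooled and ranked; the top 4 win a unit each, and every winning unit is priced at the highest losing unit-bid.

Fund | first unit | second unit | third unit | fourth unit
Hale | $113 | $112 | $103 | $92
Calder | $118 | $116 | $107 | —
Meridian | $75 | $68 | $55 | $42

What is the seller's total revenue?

Total revenue: $428

Merging the schedules and taking the best 4: 118 (Calder-1), 116 (Calder-2), 113 (Hale-1), 112 (Hale-2)
Highest rejected unit-bid = $107.
Allocation: Calder 2, Hale 2. Every unit priced at $107.
Revenue = 4 × 107 = $428.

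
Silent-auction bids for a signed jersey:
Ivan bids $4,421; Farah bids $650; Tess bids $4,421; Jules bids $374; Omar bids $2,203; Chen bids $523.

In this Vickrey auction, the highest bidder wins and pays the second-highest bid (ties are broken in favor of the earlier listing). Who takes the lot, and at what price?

Ivan pays $4,421

Sorting bids: 4,421 (Ivan) > 4,421 (Tess) > 2,203 (Omar) > 650 (Farah) > 523 (Chen) > 374 (Jules)
Tie at $4,421 → Ivan wins by tie-break.
Ivan is highest; pays the second-highest bid, $4,421.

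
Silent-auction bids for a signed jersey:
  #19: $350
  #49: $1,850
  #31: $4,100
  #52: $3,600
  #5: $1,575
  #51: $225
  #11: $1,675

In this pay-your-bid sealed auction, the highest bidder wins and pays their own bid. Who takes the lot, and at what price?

Bids in order: 4,100 (#31) > 3,600 (#52) > 1,850 (#49) > 1,675 (#11) > 1,575 (#5) > 350 (#19) > …
#31 has the highest bid and pays exactly that: $4,100.

#31 pays $4,100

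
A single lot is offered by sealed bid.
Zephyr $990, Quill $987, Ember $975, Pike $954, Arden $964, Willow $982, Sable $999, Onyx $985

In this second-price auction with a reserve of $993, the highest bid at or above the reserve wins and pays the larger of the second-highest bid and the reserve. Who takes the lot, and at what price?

Sable pays $993

Sorting bids: 999 (Sable) > 990 (Zephyr) > 987 (Quill) > 985 (Onyx) > 982 (Willow) > 975 (Ember) > …
Sable has the top bid at or above the reserve ($999).
Second-highest bid $990 is below the reserve $993, so the reserve binds → payment $993.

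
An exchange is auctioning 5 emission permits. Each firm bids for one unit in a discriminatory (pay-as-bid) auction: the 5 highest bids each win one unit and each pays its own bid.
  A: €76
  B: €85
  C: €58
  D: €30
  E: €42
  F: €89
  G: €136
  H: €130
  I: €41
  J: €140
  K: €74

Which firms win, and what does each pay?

J €140, G €136, H €130, F €89, B €85

Ordering the bids: 140 (J), 136 (G), 130 (H), 89 (F), 85 (B), 76 (A), 74 (K), …
The 5 highest are J, G, H, F, B.
Each winner pays its own bid: J €140, G €136, H €130, F €89, B €85.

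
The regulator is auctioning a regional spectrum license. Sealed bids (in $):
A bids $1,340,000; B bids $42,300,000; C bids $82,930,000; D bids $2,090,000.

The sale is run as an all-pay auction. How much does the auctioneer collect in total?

Total revenue: $128,660,000

Rule: the highest bidder wins the item, but every bidder pays their own bid.
Bids ranked: 82,930,000 (C) > 42,300,000 (B) > 2,090,000 (D) > 1,340,000 (A)
C wins with the top bid; all bids are sunk regardless.
Every bidder forfeits their bid regardless of winning.
Revenue = 1,340,000 + 42,300,000 + 82,930,000 + 2,090,000 = $128,660,000.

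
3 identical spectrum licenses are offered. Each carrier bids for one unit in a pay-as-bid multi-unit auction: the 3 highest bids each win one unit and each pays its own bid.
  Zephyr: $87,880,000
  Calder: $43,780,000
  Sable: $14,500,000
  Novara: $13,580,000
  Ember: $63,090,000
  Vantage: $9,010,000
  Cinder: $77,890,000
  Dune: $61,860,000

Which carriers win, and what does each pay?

Zephyr $87,880,000, Cinder $77,890,000, Ember $63,090,000

Ordering the bids: 87,880,000 (Zephyr), 77,890,000 (Cinder), 63,090,000 (Ember), 61,860,000 (Dune), 43,780,000 (Calder), …
The 3 highest are Zephyr, Cinder, Ember.
Each winner pays its own bid: Zephyr $87,880,000, Cinder $77,890,000, Ember $63,090,000.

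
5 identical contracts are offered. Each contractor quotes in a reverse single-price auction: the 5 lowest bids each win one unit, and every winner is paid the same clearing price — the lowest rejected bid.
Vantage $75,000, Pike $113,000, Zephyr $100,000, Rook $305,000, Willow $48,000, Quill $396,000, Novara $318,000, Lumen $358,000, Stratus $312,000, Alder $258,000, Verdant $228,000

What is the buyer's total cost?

Total cost: $1,290,000

Ordering the bids: 48,000 (Willow), 75,000 (Vantage), 100,000 (Zephyr), 113,000 (Pike), 228,000 (Verdant), 258,000 (Alder), 305,000 (Rook), …
Lowest 5: Willow, Vantage, Zephyr, Pike, Verdant.
Lowest unsuccessful bid: $258,000 → clearing price.
Total cost = 5 × $258,000 = $1,290,000.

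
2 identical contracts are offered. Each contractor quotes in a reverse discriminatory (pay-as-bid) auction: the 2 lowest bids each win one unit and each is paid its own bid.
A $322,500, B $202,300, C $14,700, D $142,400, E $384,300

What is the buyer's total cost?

Total cost: $157,100

Bids ranked low→high: 14,700 (C), 142,400 (D), 202,300 (B), 322,500 (A), …
The 2 lowest are C, D.
Total cost = 14,700 + 142,400 = $157,100.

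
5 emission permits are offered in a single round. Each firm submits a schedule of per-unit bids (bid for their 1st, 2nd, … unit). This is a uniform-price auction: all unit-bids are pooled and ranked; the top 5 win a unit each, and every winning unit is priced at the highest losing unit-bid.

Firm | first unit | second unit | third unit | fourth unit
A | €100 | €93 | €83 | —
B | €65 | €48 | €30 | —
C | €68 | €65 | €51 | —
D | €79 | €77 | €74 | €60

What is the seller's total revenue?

Total revenue: €370

Merging the schedules and taking the best 5: 100 (A-1), 93 (A-2), 83 (A-3), 79 (D-1), 77 (D-2)
First bid not allocated: €74.
Allocation: A 3, D 2. Every unit priced at €74.
Revenue = 5 × 74 = €370.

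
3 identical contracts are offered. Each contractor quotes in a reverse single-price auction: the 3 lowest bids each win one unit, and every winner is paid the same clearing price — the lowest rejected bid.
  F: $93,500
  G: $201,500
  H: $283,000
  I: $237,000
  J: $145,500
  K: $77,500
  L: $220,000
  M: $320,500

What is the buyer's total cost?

Bids ranked low→high: 77,500 (K), 93,500 (F), 145,500 (J), 201,500 (G), 220,000 (L), …
Lowest 3: K, F, J.
First losing bid is G's $201,500, which sets the uniform price.
Total cost = 3 × $201,500 = $604,500.

Total cost: $604,500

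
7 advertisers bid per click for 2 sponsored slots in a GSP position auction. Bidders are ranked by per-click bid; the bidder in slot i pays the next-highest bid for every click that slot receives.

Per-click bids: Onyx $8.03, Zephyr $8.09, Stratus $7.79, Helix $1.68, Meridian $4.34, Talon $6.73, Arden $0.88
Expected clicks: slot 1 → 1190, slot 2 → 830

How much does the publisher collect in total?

Total revenue: $16021.40

Per-click bids in order: $8.09 (Zephyr) > $8.03 (Onyx) > $7.79 (Stratus) > …
Slot 1: Zephyr pays $8.03 × 1190 = $9555.70
Slot 2: Onyx pays $7.79 × 830 = $6465.70
Total = $16021.40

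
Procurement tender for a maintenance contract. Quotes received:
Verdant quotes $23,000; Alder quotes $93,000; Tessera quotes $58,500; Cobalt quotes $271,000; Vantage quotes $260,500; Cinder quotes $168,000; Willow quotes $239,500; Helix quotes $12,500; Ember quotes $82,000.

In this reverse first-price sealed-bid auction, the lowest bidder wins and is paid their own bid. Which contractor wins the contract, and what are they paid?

Helix is paid $12,500

Bids ranked: 12,500 (Helix) < 23,000 (Verdant) < 58,500 (Tessera) < 82,000 (Ember) < 93,000 (Alder) < 168,000 (Cinder) < …
Helix has the lowest bid and is paid exactly that: $12,500.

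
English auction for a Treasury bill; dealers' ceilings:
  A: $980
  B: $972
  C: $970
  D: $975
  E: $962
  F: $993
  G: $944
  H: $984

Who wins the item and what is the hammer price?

Rule: the price rises until one bidder remains; the winner pays the price at which the last rival dropped out.
Limits ranked: 993 (F) > 984 (H) > 980 (A) > 975 (D) > 972 (B) > 970 (C) > …
H is the last rival to drop out, at $984; F remains and wins at that price.

F wins at $984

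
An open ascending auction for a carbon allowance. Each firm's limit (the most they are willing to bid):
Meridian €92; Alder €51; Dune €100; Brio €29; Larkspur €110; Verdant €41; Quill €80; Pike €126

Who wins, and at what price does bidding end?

Rule: the price rises until one bidder remains; the winner pays the price at which the last rival dropped out.
Limits in order: 126 (Pike) > 110 (Larkspur) > 100 (Dune) > 92 (Meridian) > 80 (Quill) > 51 (Alder) > …
Once the price passes €110, only Pike is left; the hammer falls at Larkspur's limit of €110.

Pike wins at €110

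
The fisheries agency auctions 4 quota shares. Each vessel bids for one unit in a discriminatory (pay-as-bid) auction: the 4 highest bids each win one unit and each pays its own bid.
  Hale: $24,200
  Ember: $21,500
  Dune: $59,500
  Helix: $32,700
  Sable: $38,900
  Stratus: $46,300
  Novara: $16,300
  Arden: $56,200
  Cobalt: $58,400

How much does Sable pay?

Bids ranked high→low: 59,500 (Dune), 58,400 (Cobalt), 56,200 (Arden), 46,300 (Stratus), 38,900 (Sable), 32,700 (Helix), …
Winners (4 units): Dune, Cobalt, Arden, Stratus.
Sable does not win → $0.

Sable pays $0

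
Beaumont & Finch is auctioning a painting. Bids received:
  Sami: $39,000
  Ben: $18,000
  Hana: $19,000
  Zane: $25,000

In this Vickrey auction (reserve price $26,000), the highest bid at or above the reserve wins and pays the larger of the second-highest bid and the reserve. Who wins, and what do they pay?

Vickrey auction (reserve price $26,000): the highest bid at or above the reserve wins and pays the larger of the second-highest bid and the reserve.
Bids in order: 39,000 (Sami) > 25,000 (Zane) > 19,000 (Hana) > 18,000 (Ben)
Sami has the top bid at or above the reserve ($39,000).
Second-highest bid $25,000 is below the reserve $26,000, so the reserve binds → payment $26,000.

Sami pays $26,000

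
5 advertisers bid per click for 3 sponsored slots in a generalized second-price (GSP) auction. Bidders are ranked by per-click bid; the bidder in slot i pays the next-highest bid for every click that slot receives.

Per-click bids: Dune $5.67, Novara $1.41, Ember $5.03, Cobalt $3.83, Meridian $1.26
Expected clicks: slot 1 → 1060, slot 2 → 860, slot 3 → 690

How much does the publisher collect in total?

Total revenue: $9598.50

Ranked by bid: $5.67 (Dune) > $5.03 (Ember) > $3.83 (Cobalt) > $1.41 (Novara) > …
Slot 1: Dune pays $5.03 × 1060 = $5331.80
Slot 2: Ember pays $3.83 × 860 = $3293.80
Slot 3: Cobalt pays $1.41 × 690 = $972.90
Total = $9598.50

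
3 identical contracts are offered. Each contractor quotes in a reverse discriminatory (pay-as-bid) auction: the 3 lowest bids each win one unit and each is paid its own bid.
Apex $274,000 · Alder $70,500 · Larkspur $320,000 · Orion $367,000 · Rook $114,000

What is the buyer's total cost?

Sorting: 70,500 (Alder), 114,000 (Rook), 274,000 (Apex), 320,000 (Larkspur), 367,000 (Orion)
Winners (3 units): Alder, Rook, Apex.
Total cost = 70,500 + 114,000 + 274,000 = $458,500.

Total cost: $458,500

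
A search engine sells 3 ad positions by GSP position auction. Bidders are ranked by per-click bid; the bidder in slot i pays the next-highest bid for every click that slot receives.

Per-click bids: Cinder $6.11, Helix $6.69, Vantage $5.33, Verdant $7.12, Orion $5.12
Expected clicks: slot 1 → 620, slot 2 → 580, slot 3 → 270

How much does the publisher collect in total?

Total revenue: $9130.70

Per-click bids in order: $7.12 (Verdant) > $6.69 (Helix) > $6.11 (Cinder) > $5.33 (Vantage) > …
Slot 1: Verdant pays $6.69 × 620 = $4147.80
Slot 2: Helix pays $6.11 × 580 = $3543.80
Slot 3: Cinder pays $5.33 × 270 = $1439.10
Total = $9130.70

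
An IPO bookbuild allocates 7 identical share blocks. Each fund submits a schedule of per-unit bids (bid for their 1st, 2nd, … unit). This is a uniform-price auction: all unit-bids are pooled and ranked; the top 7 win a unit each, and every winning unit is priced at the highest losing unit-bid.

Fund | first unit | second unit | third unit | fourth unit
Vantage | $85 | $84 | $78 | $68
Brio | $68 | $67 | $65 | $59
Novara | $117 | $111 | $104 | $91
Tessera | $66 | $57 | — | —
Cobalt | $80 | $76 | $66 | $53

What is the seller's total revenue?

Pooled unit-bids ranked (top 7): 117 (Novara-1), 111 (Novara-2), 104 (Novara-3), 91 (Novara-4), 85 (Vantage-1), 84 (Vantage-2), 80 (Cobalt-1)
First bid not allocated: $78.
Allocation: Cobalt 1, Novara 4, Vantage 2. Every unit priced at $78.
Revenue = 7 × 78 = $546.

Total revenue: $546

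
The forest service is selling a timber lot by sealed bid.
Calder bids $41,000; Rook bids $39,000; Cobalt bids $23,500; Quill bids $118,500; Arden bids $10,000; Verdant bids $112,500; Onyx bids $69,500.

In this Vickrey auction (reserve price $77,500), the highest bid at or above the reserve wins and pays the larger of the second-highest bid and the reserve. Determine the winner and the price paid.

Vickrey auction (reserve price $77,500): the highest bid at or above the reserve wins and pays the larger of the second-highest bid and the reserve.
Bids ranked: 118,500 (Quill) > 112,500 (Verdant) > 69,500 (Onyx) > 41,000 (Calder) > 39,000 (Rook) > 23,500 (Cobalt) > …
Quill has the top bid at or above the reserve ($118,500).
max(second-highest $112,500, reserve $77,500) = $112,500; the reserve does not bind.

Quill pays $112,500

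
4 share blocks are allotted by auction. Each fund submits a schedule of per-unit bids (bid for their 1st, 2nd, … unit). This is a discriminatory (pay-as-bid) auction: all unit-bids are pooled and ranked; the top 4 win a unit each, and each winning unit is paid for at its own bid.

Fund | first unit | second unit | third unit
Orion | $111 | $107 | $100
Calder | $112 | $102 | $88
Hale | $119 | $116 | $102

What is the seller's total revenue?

All unit-bids, highest first — top 4: 119 (Hale-1), 116 (Hale-2), 112 (Calder-1), 111 (Orion-1)
Next rejected bid: $107 (not a price — pay-as-bid).
Each winning unit pays its own bid.
Revenue = 119 + 116 + 112 + 111 = $458.

Total revenue: $458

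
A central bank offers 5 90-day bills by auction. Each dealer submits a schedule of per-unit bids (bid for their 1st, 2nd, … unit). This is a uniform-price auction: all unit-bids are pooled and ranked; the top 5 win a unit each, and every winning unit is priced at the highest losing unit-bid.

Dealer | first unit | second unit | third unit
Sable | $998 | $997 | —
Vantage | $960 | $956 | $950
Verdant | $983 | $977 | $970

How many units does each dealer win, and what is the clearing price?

All unit-bids, highest first — top 5: 998 (Sable-1), 997 (Sable-2), 983 (Verdant-1), 977 (Verdant-2), 970 (Verdant-3)
First bid not allocated: $960.
Allocation: Sable 2, Verdant 3.

Sable 2, Verdant 3; clearing price $960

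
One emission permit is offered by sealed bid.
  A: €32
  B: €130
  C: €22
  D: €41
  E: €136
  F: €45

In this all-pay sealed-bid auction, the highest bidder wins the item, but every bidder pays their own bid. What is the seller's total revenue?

Sorting bids: 136 (E) > 130 (B) > 45 (F) > 41 (D) > 32 (A) > 22 (C)
Every bidder forfeits their bid regardless of winning.
Revenue = 32 + 130 + 22 + 41 + 136 + 45 = €406.

Total revenue: €406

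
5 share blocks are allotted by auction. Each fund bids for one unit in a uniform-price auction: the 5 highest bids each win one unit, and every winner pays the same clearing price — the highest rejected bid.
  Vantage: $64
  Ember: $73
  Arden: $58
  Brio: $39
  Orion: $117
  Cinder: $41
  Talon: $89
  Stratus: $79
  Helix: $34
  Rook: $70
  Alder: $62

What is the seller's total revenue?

Bids ranked high→low: 117 (Orion), 89 (Talon), 79 (Stratus), 73 (Ember), 70 (Rook), 64 (Vantage), 62 (Alder), …
Top 5: Orion, Talon, Stratus, Ember, Rook.
Clearing price = highest rejected bid = $64.
Total revenue = 5 × $64 = $320.

Total revenue: $320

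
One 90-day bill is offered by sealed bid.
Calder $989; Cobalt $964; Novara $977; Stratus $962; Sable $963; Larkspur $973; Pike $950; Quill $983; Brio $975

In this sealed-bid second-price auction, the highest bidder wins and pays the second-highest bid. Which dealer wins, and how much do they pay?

Calder pays $983

Rule: the highest bidder wins and pays the second-highest bid.
Sorting bids: 989 (Calder) > 983 (Quill) > 977 (Novara) > 975 (Brio) > 973 (Larkspur) > 964 (Cobalt) > …
Second-price: Calder pays Quill's bid of $983.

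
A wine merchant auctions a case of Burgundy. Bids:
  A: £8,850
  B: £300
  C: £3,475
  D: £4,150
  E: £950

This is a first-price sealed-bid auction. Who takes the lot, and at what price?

Bids ranked: 8,850 (A) > 4,150 (D) > 3,475 (C) > 950 (E) > 300 (B)
First-price: A pays what they bid, £8,850.

A pays £8,850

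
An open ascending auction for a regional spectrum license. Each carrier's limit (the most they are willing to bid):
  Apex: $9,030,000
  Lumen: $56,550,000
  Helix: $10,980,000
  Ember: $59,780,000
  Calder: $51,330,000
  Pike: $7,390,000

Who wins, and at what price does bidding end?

Ember wins at $56,550,000

Rule: the price rises until one bidder remains; the winner pays the price at which the last rival dropped out.
Limits in order: 59,780,000 (Ember) > 56,550,000 (Lumen) > 51,330,000 (Calder) > 10,980,000 (Helix) > 9,030,000 (Apex) > 7,390,000 (Pike)
Once the price passes $56,550,000, only Ember is left; the hammer falls at Lumen's limit of $56,550,000.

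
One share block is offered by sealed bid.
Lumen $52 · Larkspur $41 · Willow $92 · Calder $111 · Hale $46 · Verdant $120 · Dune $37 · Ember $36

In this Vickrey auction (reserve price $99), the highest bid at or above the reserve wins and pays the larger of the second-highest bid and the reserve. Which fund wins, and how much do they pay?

Verdant pays $111

Bids ranked: 120 (Verdant) > 111 (Calder) > 92 (Willow) > 52 (Lumen) > 46 (Hale) > 41 (Larkspur) > …
Highest eligible bid: Verdant at $120.
max(second-highest $111, reserve $99) = $111; the reserve does not bind.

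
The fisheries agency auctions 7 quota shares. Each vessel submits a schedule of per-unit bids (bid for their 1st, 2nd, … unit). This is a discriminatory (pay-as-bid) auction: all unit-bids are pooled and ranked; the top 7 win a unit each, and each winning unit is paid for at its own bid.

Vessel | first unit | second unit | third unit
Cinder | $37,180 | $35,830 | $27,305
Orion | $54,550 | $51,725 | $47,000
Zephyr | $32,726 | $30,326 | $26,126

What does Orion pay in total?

Orion pays $153,275

Merging the schedules and taking the best 7: 54,550 (Orion-1), 51,725 (Orion-2), 47,000 (Orion-3), 37,180 (Cinder-1), 35,830 (Cinder-2), 32,726 (Zephyr-1), 30,326 (Zephyr-2)
Next rejected bid: $27,305 (not a price — pay-as-bid).
Orion's winning unit-bids: 54,550 + 51,725 + 47,000 = $153,275.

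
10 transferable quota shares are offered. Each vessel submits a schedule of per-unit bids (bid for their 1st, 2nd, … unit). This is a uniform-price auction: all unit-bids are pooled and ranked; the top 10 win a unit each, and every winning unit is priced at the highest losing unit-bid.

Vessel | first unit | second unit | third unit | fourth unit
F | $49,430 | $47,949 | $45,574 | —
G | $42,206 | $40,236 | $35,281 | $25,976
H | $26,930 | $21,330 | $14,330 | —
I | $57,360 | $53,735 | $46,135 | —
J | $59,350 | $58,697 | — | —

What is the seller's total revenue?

Pooled unit-bids ranked (top 10): 59,350 (J-1), 58,697 (J-2), 57,360 (I-1), 53,735 (I-2), 49,430 (F-1), 47,949 (F-2), 46,135 (I-3), 45,574 (F-3), 42,206 (G-1), 40,236 (G-2)
The (k+1)-th unit-bid is $35,281.
Allocation: F 3, G 2, I 3, J 2. Every unit priced at $35,281.
Revenue = 10 × 35,281 = $352,810.

Total revenue: $352,810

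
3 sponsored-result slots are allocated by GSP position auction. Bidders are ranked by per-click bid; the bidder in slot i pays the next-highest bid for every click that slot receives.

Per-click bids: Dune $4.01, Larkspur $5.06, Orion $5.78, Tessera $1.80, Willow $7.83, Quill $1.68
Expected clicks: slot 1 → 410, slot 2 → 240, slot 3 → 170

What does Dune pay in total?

Sorting advertisers: $7.83 (Willow) > $5.78 (Orion) > $5.06 (Larkspur) > $4.01 (Dune) > …
Dune ranks below slot 3 → no slot, pays nothing.

Dune pays $0.00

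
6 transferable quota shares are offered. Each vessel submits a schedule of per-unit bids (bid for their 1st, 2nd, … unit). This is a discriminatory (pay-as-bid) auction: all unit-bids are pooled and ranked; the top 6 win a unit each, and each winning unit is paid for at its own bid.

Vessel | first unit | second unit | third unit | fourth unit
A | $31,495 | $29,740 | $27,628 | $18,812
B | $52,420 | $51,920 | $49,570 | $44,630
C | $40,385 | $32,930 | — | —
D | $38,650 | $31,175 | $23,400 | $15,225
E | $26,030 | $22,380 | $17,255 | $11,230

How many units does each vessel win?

B 4, C 1, D 1

Pooled unit-bids ranked (top 6): 52,420 (B-1), 51,920 (B-2), 49,570 (B-3), 44,630 (B-4), 40,385 (C-1), 38,650 (D-1)
Next rejected bid: $32,930 (not a price — pay-as-bid).
Allocation: B 4, C 1, D 1.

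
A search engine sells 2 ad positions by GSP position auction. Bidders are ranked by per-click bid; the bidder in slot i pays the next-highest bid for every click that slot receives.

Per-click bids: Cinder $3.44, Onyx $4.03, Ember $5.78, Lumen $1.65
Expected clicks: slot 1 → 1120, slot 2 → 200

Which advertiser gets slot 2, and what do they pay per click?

Onyx; $3.44 per click

Ranked by bid: $5.78 (Ember) > $4.03 (Onyx) > $3.44 (Cinder) > …
Slot 2 goes to the second-ranked bidder, Onyx, who pays the next bid down: $3.44/click.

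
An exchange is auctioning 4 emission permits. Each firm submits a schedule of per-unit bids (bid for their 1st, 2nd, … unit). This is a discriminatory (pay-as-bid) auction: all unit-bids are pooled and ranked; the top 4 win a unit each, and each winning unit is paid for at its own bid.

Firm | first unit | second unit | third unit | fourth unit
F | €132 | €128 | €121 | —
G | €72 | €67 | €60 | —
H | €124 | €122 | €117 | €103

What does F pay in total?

Pooled unit-bids ranked (top 4): 132 (F-1), 128 (F-2), 124 (H-1), 122 (H-2)
Next rejected bid: €121 (not a price — pay-as-bid).
F's winning unit-bids: 132 + 128 = €260.

F pays €260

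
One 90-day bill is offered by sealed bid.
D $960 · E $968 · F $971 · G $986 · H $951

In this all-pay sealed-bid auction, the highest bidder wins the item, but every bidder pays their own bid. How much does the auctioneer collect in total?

Bids ranked: 986 (G) > 971 (F) > 968 (E) > 960 (D) > 951 (H)
Every bidder forfeits their bid regardless of winning.
Revenue = 960 + 968 + 971 + 986 + 951 = $4,836.

Total revenue: $4,836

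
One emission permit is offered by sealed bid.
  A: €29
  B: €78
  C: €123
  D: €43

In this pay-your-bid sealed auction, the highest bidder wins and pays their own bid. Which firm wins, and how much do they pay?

Bids in order: 123 (C) > 78 (B) > 43 (D) > 29 (A)
First-price: C pays what they bid, €123.

C pays €123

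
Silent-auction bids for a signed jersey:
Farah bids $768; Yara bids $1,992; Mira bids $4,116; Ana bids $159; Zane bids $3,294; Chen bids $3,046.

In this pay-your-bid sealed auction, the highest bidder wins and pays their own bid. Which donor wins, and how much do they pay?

Pay-your-bid sealed auction: the highest bidder wins and pays their own bid.
Sorting bids: 4,116 (Mira) > 3,294 (Zane) > 3,046 (Chen) > 1,992 (Yara) > 768 (Farah) > 159 (Ana)
Mira has the highest bid and pays exactly that: $4,116.

Mira pays $4,116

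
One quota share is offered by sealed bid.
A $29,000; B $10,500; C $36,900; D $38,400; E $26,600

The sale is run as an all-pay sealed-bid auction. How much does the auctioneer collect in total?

Total revenue: $141,400

All-pay sealed-bid auction: the highest bidder wins the item, but every bidder pays their own bid.
Bids ranked: 38,400 (D) > 36,900 (C) > 29,000 (A) > 26,600 (E) > 10,500 (B)
D wins with the top bid; all bids are sunk regardless.
Every bidder forfeits their bid regardless of winning.
Revenue = 29,000 + 10,500 + 36,900 + 38,400 + 26,600 = $141,400.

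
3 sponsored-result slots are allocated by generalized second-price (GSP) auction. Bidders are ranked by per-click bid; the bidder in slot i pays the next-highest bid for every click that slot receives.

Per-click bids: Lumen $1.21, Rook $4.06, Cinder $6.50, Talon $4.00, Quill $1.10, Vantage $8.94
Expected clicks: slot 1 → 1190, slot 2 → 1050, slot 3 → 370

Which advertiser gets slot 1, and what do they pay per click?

Vantage; $6.50 per click

Sorting advertisers: $8.94 (Vantage) > $6.50 (Cinder) > $4.06 (Rook) > $4.00 (Talon) > …
Slot 1 goes to the first-ranked bidder, Vantage, who pays the next bid down: $6.50/click.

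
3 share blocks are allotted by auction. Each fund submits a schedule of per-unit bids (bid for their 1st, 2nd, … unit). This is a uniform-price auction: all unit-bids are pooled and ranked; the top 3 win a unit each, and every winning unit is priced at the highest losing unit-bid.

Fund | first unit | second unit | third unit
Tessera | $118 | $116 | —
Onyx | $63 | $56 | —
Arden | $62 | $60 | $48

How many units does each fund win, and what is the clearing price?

Onyx 1, Tessera 2; clearing price $62

Pooled unit-bids ranked (top 3): 118 (Tessera-1), 116 (Tessera-2), 63 (Onyx-1)
Highest rejected unit-bid = $62.
Allocation: Onyx 1, Tessera 2.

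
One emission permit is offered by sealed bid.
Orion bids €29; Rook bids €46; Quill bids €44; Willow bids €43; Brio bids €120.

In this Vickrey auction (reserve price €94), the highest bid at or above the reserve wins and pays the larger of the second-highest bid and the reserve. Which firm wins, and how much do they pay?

Bids ranked: 120 (Brio) > 46 (Rook) > 44 (Quill) > 43 (Willow) > 29 (Orion)
Brio has the top bid at or above the reserve (€120).
max(second-highest €46, reserve €94) = €94.

Brio pays €94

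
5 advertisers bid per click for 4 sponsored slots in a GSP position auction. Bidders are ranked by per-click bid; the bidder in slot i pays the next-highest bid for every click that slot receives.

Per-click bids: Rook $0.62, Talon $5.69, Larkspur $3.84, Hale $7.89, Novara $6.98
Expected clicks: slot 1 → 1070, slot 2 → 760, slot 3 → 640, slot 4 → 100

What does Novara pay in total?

Novara pays $4324.40

Sorting advertisers: $7.89 (Hale) > $6.98 (Novara) > $5.69 (Talon) > $3.84 (Larkspur) > $0.62 (Rook)
Novara holds slot 2 → pays next bid $5.69 × 760 clicks = $4324.40.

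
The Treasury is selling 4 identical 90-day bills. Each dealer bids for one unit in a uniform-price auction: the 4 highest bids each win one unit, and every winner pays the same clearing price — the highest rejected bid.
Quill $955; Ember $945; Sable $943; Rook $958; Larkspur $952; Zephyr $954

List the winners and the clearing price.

Rook, Quill, Zephyr, Larkspur; each pays $945

Sorting: 958 (Rook), 955 (Quill), 954 (Zephyr), 952 (Larkspur), 945 (Ember), 943 (Sable)
The 4 highest are Rook, Quill, Zephyr, Larkspur.
Clearing price = highest rejected bid = $945.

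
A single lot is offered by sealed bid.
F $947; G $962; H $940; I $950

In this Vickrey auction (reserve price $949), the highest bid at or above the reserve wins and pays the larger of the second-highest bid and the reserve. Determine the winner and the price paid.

Vickrey auction (reserve price $949): the highest bid at or above the reserve wins and pays the larger of the second-highest bid and the reserve.
Bids in order: 962 (G) > 950 (I) > 947 (F) > 940 (H)
Highest eligible bid: G at $962.
max(second-highest $950, reserve $949) = $950; the reserve does not bind.

G pays $950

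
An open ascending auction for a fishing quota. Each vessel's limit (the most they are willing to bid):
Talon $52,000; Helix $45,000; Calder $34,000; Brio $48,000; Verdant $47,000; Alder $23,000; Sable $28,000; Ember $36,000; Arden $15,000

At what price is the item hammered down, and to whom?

Talon wins at $48,000

Sorting limits: 52,000 (Talon) > 48,000 (Brio) > 47,000 (Verdant) > 45,000 (Helix) > 36,000 (Ember) > 34,000 (Calder) > …
Brio is the last rival to drop out, at $48,000; Talon remains and wins at that price.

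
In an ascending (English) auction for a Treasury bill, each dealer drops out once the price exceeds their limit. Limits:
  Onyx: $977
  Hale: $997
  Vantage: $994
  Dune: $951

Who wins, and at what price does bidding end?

Hale wins at $994

Open ascending-bid auction: the price rises until one bidder remains; the winner pays the price at which the last rival dropped out.
Limits ranked: 997 (Hale) > 994 (Vantage) > 977 (Onyx) > 951 (Dune)
Once the price passes $994, only Hale is left; the hammer falls at Vantage's limit of $994.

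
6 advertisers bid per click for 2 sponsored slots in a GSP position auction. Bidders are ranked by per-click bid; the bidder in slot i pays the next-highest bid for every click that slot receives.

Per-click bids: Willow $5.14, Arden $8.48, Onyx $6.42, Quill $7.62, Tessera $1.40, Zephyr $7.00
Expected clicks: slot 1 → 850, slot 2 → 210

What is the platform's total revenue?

Per-click bids in order: $8.48 (Arden) > $7.62 (Quill) > $7.00 (Zephyr) > …
Slot 1: Arden pays $7.62 × 850 = $6477.00
Slot 2: Quill pays $7.00 × 210 = $1470.00
Total = $7947.00

Total revenue: $7947.00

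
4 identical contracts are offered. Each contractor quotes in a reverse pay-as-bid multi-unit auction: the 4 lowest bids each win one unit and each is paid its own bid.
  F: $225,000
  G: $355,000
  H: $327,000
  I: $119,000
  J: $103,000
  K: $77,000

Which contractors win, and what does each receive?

Sorting: 77,000 (K), 103,000 (J), 119,000 (I), 225,000 (F), 327,000 (H), 355,000 (G)
Winners (4 units): K, J, I, F.
Each winner is paid its own bid: K $77,000, J $103,000, I $119,000, F $225,000.

K $77,000, J $103,000, I $119,000, F $225,000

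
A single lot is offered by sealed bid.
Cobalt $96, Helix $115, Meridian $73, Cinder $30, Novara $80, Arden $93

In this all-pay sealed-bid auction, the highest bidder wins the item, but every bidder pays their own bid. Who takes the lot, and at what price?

Helix pays $115

Rule: the highest bidder wins the item, but every bidder pays their own bid.
Bids in order: 115 (Helix) > 96 (Cobalt) > 93 (Arden) > 80 (Novara) > 73 (Meridian) > 30 (Cinder)
Helix is highest and takes the item; every bidder forfeits their bid.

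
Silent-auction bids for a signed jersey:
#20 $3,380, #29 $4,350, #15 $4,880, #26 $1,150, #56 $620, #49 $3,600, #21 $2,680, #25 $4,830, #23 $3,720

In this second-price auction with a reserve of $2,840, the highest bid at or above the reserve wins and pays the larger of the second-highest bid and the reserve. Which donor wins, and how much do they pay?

#15 pays $4,830

Sorting bids: 4,880 (#15) > 4,830 (#25) > 4,350 (#29) > 3,720 (#23) > 3,600 (#49) > 3,380 (#20) > …
#15 has the top bid at or above the reserve ($4,880).
Second-highest bid $4,830 exceeds the reserve $2,840 → payment $4,830.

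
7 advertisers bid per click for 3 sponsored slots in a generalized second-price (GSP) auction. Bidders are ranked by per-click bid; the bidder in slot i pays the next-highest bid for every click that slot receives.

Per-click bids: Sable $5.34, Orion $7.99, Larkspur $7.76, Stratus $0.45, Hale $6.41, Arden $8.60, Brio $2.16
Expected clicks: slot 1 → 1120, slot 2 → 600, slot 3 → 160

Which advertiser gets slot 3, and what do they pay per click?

Sorting advertisers: $8.60 (Arden) > $7.99 (Orion) > $7.76 (Larkspur) > $6.41 (Hale) > …
Slot 3 goes to the third-ranked bidder, Larkspur, who pays the next bid down: $6.41/click.

Larkspur; $6.41 per click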